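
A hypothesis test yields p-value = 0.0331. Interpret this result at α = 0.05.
Since p = 0.0331 < α = 0.05, reject H₀.
There is sufficient evidence to reject the null hypothesis; the result is statistically significant at the 0.05 level.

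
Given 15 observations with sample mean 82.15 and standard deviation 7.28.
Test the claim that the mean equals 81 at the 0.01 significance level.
One-sample t-test:
H₀: μ = 81
H₁: μ ≠ 81
df = n - 1 = 14
t = (x̄ - μ₀) / (s/√n) = (82.15 - 81) / (7.28/√15) = 0.612
p-value = 0.5505

Since p-value > α = 0.01, we fail to reject H₀.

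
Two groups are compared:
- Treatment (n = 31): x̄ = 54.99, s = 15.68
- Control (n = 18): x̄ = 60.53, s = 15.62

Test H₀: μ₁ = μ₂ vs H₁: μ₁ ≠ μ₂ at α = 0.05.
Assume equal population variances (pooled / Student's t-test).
Student's two-sample t-test (equal variances):
H₀: μ₁ = μ₂
H₁: μ₁ ≠ μ₂
df = n₁ + n₂ - 2 = 47
Pooled variance s_p² = [(n₁-1)s₁² + (n₂-1)s₂²] / (n₁ + n₂ - 2) = [(30)(15.68²) + (17)(15.62²)] / 47 = 245.1831
SE = √(s_p²(1/n₁ + 1/n₂)) = √(245.1831 × (1/31 + 1/18)) = 4.6401
t = (x̄₁ - x̄₂) / SE = (54.99 - 60.53) / 4.6401 = -5.54 / 4.6401 = -1.194
p-value = 0.2385

Since p-value > α = 0.05, we fail to reject H₀.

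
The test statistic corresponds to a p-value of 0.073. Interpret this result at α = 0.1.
Since p = 0.073 < α = 0.1, reject H₀.
There is sufficient evidence to reject the null hypothesis; the result is statistically significant at the 0.1 level.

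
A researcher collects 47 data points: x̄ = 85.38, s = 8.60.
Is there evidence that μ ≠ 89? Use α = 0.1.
One-sample t-test:
H₀: μ = 89
H₁: μ ≠ 89
df = n - 1 = 46
t = (x̄ - μ₀) / (s/√n) = (85.38 - 89) / (8.60/√47) = -2.886
p-value = 0.0059

Since p-value < α = 0.1, we reject H₀.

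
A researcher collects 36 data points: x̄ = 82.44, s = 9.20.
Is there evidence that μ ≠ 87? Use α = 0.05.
One-sample t-test:
H₀: μ = 87
H₁: μ ≠ 87
df = n - 1 = 35
t = (x̄ - μ₀) / (s/√n) = (82.44 - 87) / (9.20/√36) = -2.974
p-value = 0.0053

Since p-value < α = 0.05, we reject H₀.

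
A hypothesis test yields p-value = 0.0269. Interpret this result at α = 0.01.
Since p = 0.0269 > α = 0.01, fail to reject H₀.
There is insufficient evidence to reject the null hypothesis; the result is not statistically significant at the 0.01 level.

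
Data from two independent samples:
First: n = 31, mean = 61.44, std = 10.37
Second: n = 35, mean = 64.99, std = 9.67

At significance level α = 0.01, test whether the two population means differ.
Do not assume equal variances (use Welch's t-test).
Welch's two-sample t-test:
H₀: μ₁ = μ₂
H₁: μ₁ ≠ μ₂
s₁²/n₁ = 10.37²/31 = 3.4689,  s₂²/n₂ = 9.67²/35 = 2.6717
SE = √(s₁²/n₁ + s₂²/n₂) = √(3.4689 + 2.6717) = 2.4780
df (Welch-Satterthwaite) = (s₁²/n₁ + s₂²/n₂)² / [(s₁²/n₁)²/(n₁-1) + (s₂²/n₂)²/(n₂-1)] ≈ 61.71
t = (x̄₁ - x̄₂) / SE = (61.44 - 64.99) / 2.4780 = -3.55 / 2.4780 = -1.433
p-value = 0.1570

Since p-value > α = 0.01, we fail to reject H₀.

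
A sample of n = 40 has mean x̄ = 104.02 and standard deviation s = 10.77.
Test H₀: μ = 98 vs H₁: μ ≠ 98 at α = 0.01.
One-sample t-test:
H₀: μ = 98
H₁: μ ≠ 98
df = n - 1 = 39
t = (x̄ - μ₀) / (s/√n) = (104.02 - 98) / (10.77/√40) = 3.535
p-value = 0.0011

Since p-value < α = 0.01, we reject H₀.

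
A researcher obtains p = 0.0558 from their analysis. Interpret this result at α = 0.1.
Since p = 0.0558 < α = 0.1, reject H₀.
There is sufficient evidence to reject the null hypothesis; the result is statistically significant at the 0.1 level.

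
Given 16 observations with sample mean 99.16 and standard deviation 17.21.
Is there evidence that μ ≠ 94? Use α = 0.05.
One-sample t-test:
H₀: μ = 94
H₁: μ ≠ 94
df = n - 1 = 15
t = (x̄ - μ₀) / (s/√n) = (99.16 - 94) / (17.21/√16) = 1.199
p-value = 0.2490

Since p-value > α = 0.05, we fail to reject H₀.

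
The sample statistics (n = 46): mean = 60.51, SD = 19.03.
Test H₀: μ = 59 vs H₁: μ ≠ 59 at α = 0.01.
One-sample t-test:
H₀: μ = 59
H₁: μ ≠ 59
df = n - 1 = 45
t = (x̄ - μ₀) / (s/√n) = (60.51 - 59) / (19.03/√46) = 0.538
p-value = 0.5931

Since p-value > α = 0.01, we fail to reject H₀.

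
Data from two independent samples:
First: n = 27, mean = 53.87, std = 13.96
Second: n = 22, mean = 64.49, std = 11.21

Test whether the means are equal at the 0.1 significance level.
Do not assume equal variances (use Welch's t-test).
Welch's two-sample t-test:
H₀: μ₁ = μ₂
H₁: μ₁ ≠ μ₂
s₁²/n₁ = 13.96²/27 = 7.2178,  s₂²/n₂ = 11.21²/22 = 5.7120
SE = √(s₁²/n₁ + s₂²/n₂) = √(7.2178 + 5.7120) = 3.5958
df (Welch-Satterthwaite) = (s₁²/n₁ + s₂²/n₂)² / [(s₁²/n₁)²/(n₁-1) + (s₂²/n₂)²/(n₂-1)] ≈ 47.00
t = (x̄₁ - x̄₂) / SE = (53.87 - 64.49) / 3.5958 = -10.62 / 3.5958 = -2.953
p-value = 0.0049

Since p-value < α = 0.1, we reject H₀.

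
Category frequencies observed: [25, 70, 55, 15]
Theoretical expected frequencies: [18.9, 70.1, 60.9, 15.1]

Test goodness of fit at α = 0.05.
Chi-square goodness of fit test:
H₀: observed counts match expected distribution
H₁: observed counts differ from expected distribution
df = k - 1 = 3
χ² = Σ(O - E)²/E
   = (25 - 18.9)²/18.9 + (70 - 70.1)²/70.1 + (55 - 60.9)²/60.9 + (15 - 15.1)²/15.1
   = 1.969 + 0.000 + 0.572 + 0.001
   = 2.54
p-value = 0.4679

Since p-value > α = 0.05, we fail to reject H₀.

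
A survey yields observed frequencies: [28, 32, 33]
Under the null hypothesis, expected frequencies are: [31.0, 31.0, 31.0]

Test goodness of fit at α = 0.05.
Chi-square goodness of fit test:
H₀: observed counts match expected distribution
H₁: observed counts differ from expected distribution
df = k - 1 = 2
χ² = Σ(O - E)²/E
   = (28 - 31.0)²/31.0 + (32 - 31.0)²/31.0 + (33 - 31.0)²/31.0
   = 0.290 + 0.032 + 0.129
   = 0.45
p-value = 0.7979

Since p-value > α = 0.05, we fail to reject H₀.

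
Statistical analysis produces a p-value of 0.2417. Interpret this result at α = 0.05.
Since p = 0.2417 > α = 0.05, fail to reject H₀.
There is insufficient evidence to reject the null hypothesis; the result is not statistically significant at the 0.05 level.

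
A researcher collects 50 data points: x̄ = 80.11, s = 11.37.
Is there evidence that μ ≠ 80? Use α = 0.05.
One-sample t-test:
H₀: μ = 80
H₁: μ ≠ 80
df = n - 1 = 49
t = (x̄ - μ₀) / (s/√n) = (80.11 - 80) / (11.37/√50) = 0.068
p-value = 0.9457

Since p-value > α = 0.05, we fail to reject H₀.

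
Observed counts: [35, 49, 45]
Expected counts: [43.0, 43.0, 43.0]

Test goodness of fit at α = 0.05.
Chi-square goodness of fit test:
H₀: observed counts match expected distribution
H₁: observed counts differ from expected distribution
df = k - 1 = 2
χ² = Σ(O - E)²/E
   = (35 - 43.0)²/43.0 + (49 - 43.0)²/43.0 + (45 - 43.0)²/43.0
   = 1.488 + 0.837 + 0.093
   = 2.42
p-value = 0.2984

Since p-value > α = 0.05, we fail to reject H₀.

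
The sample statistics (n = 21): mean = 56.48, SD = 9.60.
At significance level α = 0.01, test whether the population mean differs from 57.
One-sample t-test:
H₀: μ = 57
H₁: μ ≠ 57
df = n - 1 = 20
t = (x̄ - μ₀) / (s/√n) = (56.48 - 57) / (9.60/√21) = -0.248
p-value = 0.8065

Since p-value > α = 0.01, we fail to reject H₀.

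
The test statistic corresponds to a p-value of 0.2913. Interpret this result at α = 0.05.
Since p = 0.2913 > α = 0.05, fail to reject H₀.
There is insufficient evidence to reject the null hypothesis; the result is not statistically significant at the 0.05 level.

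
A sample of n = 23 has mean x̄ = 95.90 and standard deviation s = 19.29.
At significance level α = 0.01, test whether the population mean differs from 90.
One-sample t-test:
H₀: μ = 90
H₁: μ ≠ 90
df = n - 1 = 22
t = (x̄ - μ₀) / (s/√n) = (95.90 - 90) / (19.29/√23) = 1.467
p-value = 0.1566

Since p-value > α = 0.01, we fail to reject H₀.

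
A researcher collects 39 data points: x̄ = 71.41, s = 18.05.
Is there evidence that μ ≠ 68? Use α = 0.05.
One-sample t-test:
H₀: μ = 68
H₁: μ ≠ 68
df = n - 1 = 38
t = (x̄ - μ₀) / (s/√n) = (71.41 - 68) / (18.05/√39) = 1.180
p-value = 0.2454

Since p-value > α = 0.05, we fail to reject H₀.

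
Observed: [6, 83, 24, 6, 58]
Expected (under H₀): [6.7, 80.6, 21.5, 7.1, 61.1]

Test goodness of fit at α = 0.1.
Chi-square goodness of fit test:
H₀: observed counts match expected distribution
H₁: observed counts differ from expected distribution
df = k - 1 = 4
χ² = Σ(O - E)²/E
   = (6 - 6.7)²/6.7 + (83 - 80.6)²/80.6 + (24 - 21.5)²/21.5 + (6 - 7.1)²/7.1 + (58 - 61.1)²/61.1
   = 0.073 + 0.071 + 0.291 + 0.170 + 0.157
   = 0.76
p-value = 0.9433

Since p-value > α = 0.1, we fail to reject H₀.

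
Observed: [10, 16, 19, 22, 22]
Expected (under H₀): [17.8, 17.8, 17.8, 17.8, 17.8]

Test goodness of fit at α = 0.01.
Chi-square goodness of fit test:
H₀: observed counts match expected distribution
H₁: observed counts differ from expected distribution
df = k - 1 = 4
χ² = Σ(O - E)²/E
   = (10 - 17.8)²/17.8 + (16 - 17.8)²/17.8 + (19 - 17.8)²/17.8 + (22 - 17.8)²/17.8 + (22 - 17.8)²/17.8
   = 3.418 + 0.182 + 0.081 + 0.991 + 0.991
   = 5.66
p-value = 0.2258

Since p-value > α = 0.01, we fail to reject H₀.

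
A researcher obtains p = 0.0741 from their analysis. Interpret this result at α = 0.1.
Since p = 0.0741 < α = 0.1, reject H₀.
There is sufficient evidence to reject the null hypothesis; the result is statistically significant at the 0.1 level.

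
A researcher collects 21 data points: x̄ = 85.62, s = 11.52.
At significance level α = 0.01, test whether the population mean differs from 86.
One-sample t-test:
H₀: μ = 86
H₁: μ ≠ 86
df = n - 1 = 20
t = (x̄ - μ₀) / (s/√n) = (85.62 - 86) / (11.52/√21) = -0.151
p-value = 0.8814

Since p-value > α = 0.01, we fail to reject H₀.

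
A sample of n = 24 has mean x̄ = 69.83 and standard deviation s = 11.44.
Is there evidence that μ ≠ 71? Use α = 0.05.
One-sample t-test:
H₀: μ = 71
H₁: μ ≠ 71
df = n - 1 = 23
t = (x̄ - μ₀) / (s/√n) = (69.83 - 71) / (11.44/√24) = -0.501
p-value = 0.6211

Since p-value > α = 0.05, we fail to reject H₀.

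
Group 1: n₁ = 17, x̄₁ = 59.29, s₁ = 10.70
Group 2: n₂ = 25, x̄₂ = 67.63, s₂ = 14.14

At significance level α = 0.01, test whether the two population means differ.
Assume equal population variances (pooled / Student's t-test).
Student's two-sample t-test (equal variances):
H₀: μ₁ = μ₂
H₁: μ₁ ≠ μ₂
df = n₁ + n₂ - 2 = 40
Pooled variance s_p² = [(n₁-1)s₁² + (n₂-1)s₂²] / (n₁ + n₂ - 2) = [(16)(10.70²) + (24)(14.14²)] / 40 = 165.7598
SE = √(s_p²(1/n₁ + 1/n₂)) = √(165.7598 × (1/17 + 1/25)) = 4.0473
t = (x̄₁ - x̄₂) / SE = (59.29 - 67.63) / 4.0473 = -8.34 / 4.0473 = -2.061
p-value = 0.0459

Since p-value > α = 0.01, we fail to reject H₀.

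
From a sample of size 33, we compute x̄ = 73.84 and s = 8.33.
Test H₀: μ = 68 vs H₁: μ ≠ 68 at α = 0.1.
One-sample t-test:
H₀: μ = 68
H₁: μ ≠ 68
df = n - 1 = 32
t = (x̄ - μ₀) / (s/√n) = (73.84 - 68) / (8.33/√33) = 4.027
p-value = 0.0003

Since p-value < α = 0.1, we reject H₀.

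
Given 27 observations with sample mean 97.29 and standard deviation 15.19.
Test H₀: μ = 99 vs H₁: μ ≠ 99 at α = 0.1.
One-sample t-test:
H₀: μ = 99
H₁: μ ≠ 99
df = n - 1 = 26
t = (x̄ - μ₀) / (s/√n) = (97.29 - 99) / (15.19/√27) = -0.585
p-value = 0.5636

Since p-value > α = 0.1, we fail to reject H₀.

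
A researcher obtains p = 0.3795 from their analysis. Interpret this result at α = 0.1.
Since p = 0.3795 > α = 0.1, fail to reject H₀.
There is insufficient evidence to reject the null hypothesis; the result is not statistically significant at the 0.1 level.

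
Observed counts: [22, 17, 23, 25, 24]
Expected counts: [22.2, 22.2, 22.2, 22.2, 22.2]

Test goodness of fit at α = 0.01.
Chi-square goodness of fit test:
H₀: observed counts match expected distribution
H₁: observed counts differ from expected distribution
df = k - 1 = 4
χ² = Σ(O - E)²/E
   = (22 - 22.2)²/22.2 + (17 - 22.2)²/22.2 + (23 - 22.2)²/22.2 + (25 - 22.2)²/22.2 + (24 - 22.2)²/22.2
   = 0.002 + 1.218 + 0.029 + 0.353 + 0.146
   = 1.75
p-value = 0.7820

Since p-value > α = 0.01, we fail to reject H₀.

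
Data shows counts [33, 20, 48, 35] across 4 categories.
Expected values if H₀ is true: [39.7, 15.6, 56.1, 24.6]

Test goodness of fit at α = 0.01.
Chi-square goodness of fit test:
H₀: observed counts match expected distribution
H₁: observed counts differ from expected distribution
df = k - 1 = 3
χ² = Σ(O - E)²/E
   = (33 - 39.7)²/39.7 + (20 - 15.6)²/15.6 + (48 - 56.1)²/56.1 + (35 - 24.6)²/24.6
   = 1.131 + 1.241 + 1.170 + 4.397
   = 7.94
p-value = 0.0473

Since p-value > α = 0.01, we fail to reject H₀.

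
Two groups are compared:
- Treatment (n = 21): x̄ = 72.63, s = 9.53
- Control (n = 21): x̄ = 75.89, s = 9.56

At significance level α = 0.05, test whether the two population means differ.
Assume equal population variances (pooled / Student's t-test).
Student's two-sample t-test (equal variances):
H₀: μ₁ = μ₂
H₁: μ₁ ≠ μ₂
df = n₁ + n₂ - 2 = 40
Pooled variance s_p² = [(n₁-1)s₁² + (n₂-1)s₂²] / (n₁ + n₂ - 2) = [(20)(9.53²) + (20)(9.56²)] / 40 = 91.1072
SE = √(s_p²(1/n₁ + 1/n₂)) = √(91.1072 × (1/21 + 1/21)) = 2.9457
t = (x̄₁ - x̄₂) / SE = (72.63 - 75.89) / 2.9457 = -3.26 / 2.9457 = -1.107
p-value = 0.2750

Since p-value > α = 0.05, we fail to reject H₀.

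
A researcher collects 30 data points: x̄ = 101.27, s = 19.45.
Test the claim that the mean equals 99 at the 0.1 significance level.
One-sample t-test:
H₀: μ = 99
H₁: μ ≠ 99
df = n - 1 = 29
t = (x̄ - μ₀) / (s/√n) = (101.27 - 99) / (19.45/√30) = 0.639
p-value = 0.5277

Since p-value > α = 0.1, we fail to reject H₀.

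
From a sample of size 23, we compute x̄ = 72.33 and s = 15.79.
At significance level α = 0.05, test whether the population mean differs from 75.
One-sample t-test:
H₀: μ = 75
H₁: μ ≠ 75
df = n - 1 = 22
t = (x̄ - μ₀) / (s/√n) = (72.33 - 75) / (15.79/√23) = -0.811
p-value = 0.4261

Since p-value > α = 0.05, we fail to reject H₀.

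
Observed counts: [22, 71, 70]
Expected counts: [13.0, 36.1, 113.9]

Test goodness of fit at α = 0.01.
Chi-square goodness of fit test:
H₀: observed counts match expected distribution
H₁: observed counts differ from expected distribution
df = k - 1 = 2
χ² = Σ(O - E)²/E
   = (22 - 13.0)²/13.0 + (71 - 36.1)²/36.1 + (70 - 113.9)²/113.9
   = 6.231 + 33.740 + 16.920
   = 56.89
p-value < 0.0001

Since p-value < α = 0.01, we reject H₀.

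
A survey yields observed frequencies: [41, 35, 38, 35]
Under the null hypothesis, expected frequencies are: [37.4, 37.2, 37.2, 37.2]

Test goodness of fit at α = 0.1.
Chi-square goodness of fit test:
H₀: observed counts match expected distribution
H₁: observed counts differ from expected distribution
df = k - 1 = 3
χ² = Σ(O - E)²/E
   = (41 - 37.4)²/37.4 + (35 - 37.2)²/37.2 + (38 - 37.2)²/37.2 + (35 - 37.2)²/37.2
   = 0.347 + 0.130 + 0.017 + 0.130
   = 0.62
p-value = 0.8909

Since p-value > α = 0.1, we fail to reject H₀.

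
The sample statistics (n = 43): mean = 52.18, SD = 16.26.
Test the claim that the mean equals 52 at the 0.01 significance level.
One-sample t-test:
H₀: μ = 52
H₁: μ ≠ 52
df = n - 1 = 42
t = (x̄ - μ₀) / (s/√n) = (52.18 - 52) / (16.26/√43) = 0.073
p-value = 0.9425

Since p-value > α = 0.01, we fail to reject H₀.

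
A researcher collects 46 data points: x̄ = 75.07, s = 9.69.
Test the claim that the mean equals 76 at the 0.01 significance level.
One-sample t-test:
H₀: μ = 76
H₁: μ ≠ 76
df = n - 1 = 45
t = (x̄ - μ₀) / (s/√n) = (75.07 - 76) / (9.69/√46) = -0.651
p-value = 0.5184

Since p-value > α = 0.01, we fail to reject H₀.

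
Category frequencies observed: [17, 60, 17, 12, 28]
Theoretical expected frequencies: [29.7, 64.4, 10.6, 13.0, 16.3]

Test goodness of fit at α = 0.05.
Chi-square goodness of fit test:
H₀: observed counts match expected distribution
H₁: observed counts differ from expected distribution
df = k - 1 = 4
χ² = Σ(O - E)²/E
   = (17 - 29.7)²/29.7 + (60 - 64.4)²/64.4 + (17 - 10.6)²/10.6 + (12 - 13.0)²/13.0 + (28 - 16.3)²/16.3
   = 5.431 + 0.301 + 3.864 + 0.077 + 8.398
   = 18.07
p-value = 0.0012

Since p-value < α = 0.05, we reject H₀.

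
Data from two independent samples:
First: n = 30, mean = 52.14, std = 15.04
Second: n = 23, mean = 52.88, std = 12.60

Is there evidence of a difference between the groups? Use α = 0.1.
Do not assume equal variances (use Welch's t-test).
Welch's two-sample t-test:
H₀: μ₁ = μ₂
H₁: μ₁ ≠ μ₂
s₁²/n₁ = 15.04²/30 = 7.5401,  s₂²/n₂ = 12.60²/23 = 6.9026
SE = √(s₁²/n₁ + s₂²/n₂) = √(7.5401 + 6.9026) = 3.8004
df (Welch-Satterthwaite) = (s₁²/n₁ + s₂²/n₂)² / [(s₁²/n₁)²/(n₁-1) + (s₂²/n₂)²/(n₂-1)] ≈ 50.55
t = (x̄₁ - x̄₂) / SE = (52.14 - 52.88) / 3.8004 = -0.74 / 3.8004 = -0.195
p-value = 0.8464

Since p-value > α = 0.1, we fail to reject H₀.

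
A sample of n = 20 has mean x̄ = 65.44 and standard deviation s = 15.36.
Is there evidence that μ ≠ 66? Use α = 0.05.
One-sample t-test:
H₀: μ = 66
H₁: μ ≠ 66
df = n - 1 = 19
t = (x̄ - μ₀) / (s/√n) = (65.44 - 66) / (15.36/√20) = -0.163
p-value = 0.8722

Since p-value > α = 0.05, we fail to reject H₀.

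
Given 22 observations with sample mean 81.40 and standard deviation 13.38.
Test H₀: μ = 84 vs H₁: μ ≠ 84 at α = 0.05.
One-sample t-test:
H₀: μ = 84
H₁: μ ≠ 84
df = n - 1 = 21
t = (x̄ - μ₀) / (s/√n) = (81.40 - 84) / (13.38/√22) = -0.911
p-value = 0.3724

Since p-value > α = 0.05, we fail to reject H₀.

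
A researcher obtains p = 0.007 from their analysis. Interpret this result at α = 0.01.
Since p = 0.007 < α = 0.01, reject H₀.
There is sufficient evidence to reject the null hypothesis; the result is statistically significant at the 0.01 level.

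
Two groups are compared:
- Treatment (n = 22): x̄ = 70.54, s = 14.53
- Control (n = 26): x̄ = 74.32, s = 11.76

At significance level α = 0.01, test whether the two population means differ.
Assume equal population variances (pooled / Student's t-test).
Student's two-sample t-test (equal variances):
H₀: μ₁ = μ₂
H₁: μ₁ ≠ μ₂
df = n₁ + n₂ - 2 = 46
Pooled variance s_p² = [(n₁-1)s₁² + (n₂-1)s₂²] / (n₁ + n₂ - 2) = [(21)(14.53²) + (25)(11.76²)] / 46 = 171.5430
SE = √(s_p²(1/n₁ + 1/n₂)) = √(171.5430 × (1/22 + 1/26)) = 3.7941
t = (x̄₁ - x̄₂) / SE = (70.54 - 74.32) / 3.7941 = -3.78 / 3.7941 = -0.996
p-value = 0.3243

Since p-value > α = 0.01, we fail to reject H₀.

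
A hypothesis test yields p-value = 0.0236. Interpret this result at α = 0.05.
Since p = 0.0236 < α = 0.05, reject H₀.
There is sufficient evidence to reject the null hypothesis; the result is statistically significant at the 0.05 level.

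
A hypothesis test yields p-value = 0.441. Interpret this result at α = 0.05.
Since p = 0.441 > α = 0.05, fail to reject H₀.
There is insufficient evidence to reject the null hypothesis; the result is not statistically significant at the 0.05 level.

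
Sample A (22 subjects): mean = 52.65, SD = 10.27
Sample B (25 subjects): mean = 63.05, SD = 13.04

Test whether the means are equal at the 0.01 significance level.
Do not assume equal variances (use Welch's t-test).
Welch's two-sample t-test:
H₀: μ₁ = μ₂
H₁: μ₁ ≠ μ₂
s₁²/n₁ = 10.27²/22 = 4.7942,  s₂²/n₂ = 13.04²/25 = 6.8017
SE = √(s₁²/n₁ + s₂²/n₂) = √(4.7942 + 6.8017) = 3.4053
df (Welch-Satterthwaite) = (s₁²/n₁ + s₂²/n₂)² / [(s₁²/n₁)²/(n₁-1) + (s₂²/n₂)²/(n₂-1)] ≈ 44.49
t = (x̄₁ - x̄₂) / SE = (52.65 - 63.05) / 3.4053 = -10.40 / 3.4053 = -3.054
p-value = 0.0038

Since p-value < α = 0.01, we reject H₀.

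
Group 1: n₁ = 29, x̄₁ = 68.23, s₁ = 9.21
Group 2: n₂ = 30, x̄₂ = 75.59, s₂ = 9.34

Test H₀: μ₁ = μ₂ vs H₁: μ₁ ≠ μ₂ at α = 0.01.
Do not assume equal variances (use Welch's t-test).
Welch's two-sample t-test:
H₀: μ₁ = μ₂
H₁: μ₁ ≠ μ₂
s₁²/n₁ = 9.21²/29 = 2.9250,  s₂²/n₂ = 9.34²/30 = 2.9079
SE = √(s₁²/n₁ + s₂²/n₂) = √(2.9250 + 2.9079) = 2.4151
df (Welch-Satterthwaite) = (s₁²/n₁ + s₂²/n₂)² / [(s₁²/n₁)²/(n₁-1) + (s₂²/n₂)²/(n₂-1)] ≈ 56.98
t = (x̄₁ - x̄₂) / SE = (68.23 - 75.59) / 2.4151 = -7.36 / 2.4151 = -3.047
p-value = 0.0035

Since p-value < α = 0.01, we reject H₀.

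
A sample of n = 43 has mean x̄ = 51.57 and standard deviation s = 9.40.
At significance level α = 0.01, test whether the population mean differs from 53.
One-sample t-test:
H₀: μ = 53
H₁: μ ≠ 53
df = n - 1 = 42
t = (x̄ - μ₀) / (s/√n) = (51.57 - 53) / (9.40/√43) = -0.998
p-value = 0.3242

Since p-value > α = 0.01, we fail to reject H₀.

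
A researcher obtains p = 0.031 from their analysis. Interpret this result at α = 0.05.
Since p = 0.031 < α = 0.05, reject H₀.
There is sufficient evidence to reject the null hypothesis; the result is statistically significant at the 0.05 level.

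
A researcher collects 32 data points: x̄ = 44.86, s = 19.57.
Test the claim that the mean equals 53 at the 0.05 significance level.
One-sample t-test:
H₀: μ = 53
H₁: μ ≠ 53
df = n - 1 = 31
t = (x̄ - μ₀) / (s/√n) = (44.86 - 53) / (19.57/√32) = -2.353
p-value = 0.0252

Since p-value < α = 0.05, we reject H₀.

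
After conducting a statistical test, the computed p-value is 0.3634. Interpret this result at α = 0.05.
Since p = 0.3634 > α = 0.05, fail to reject H₀.
There is insufficient evidence to reject the null hypothesis; the result is not statistically significant at the 0.05 level.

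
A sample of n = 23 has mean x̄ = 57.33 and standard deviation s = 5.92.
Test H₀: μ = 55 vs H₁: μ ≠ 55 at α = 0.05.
One-sample t-test:
H₀: μ = 55
H₁: μ ≠ 55
df = n - 1 = 22
t = (x̄ - μ₀) / (s/√n) = (57.33 - 55) / (5.92/√23) = 1.888
p-value = 0.0723

Since p-value > α = 0.05, we fail to reject H₀.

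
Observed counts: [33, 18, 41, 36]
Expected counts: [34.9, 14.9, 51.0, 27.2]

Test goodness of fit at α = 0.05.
Chi-square goodness of fit test:
H₀: observed counts match expected distribution
H₁: observed counts differ from expected distribution
df = k - 1 = 3
χ² = Σ(O - E)²/E
   = (33 - 34.9)²/34.9 + (18 - 14.9)²/14.9 + (41 - 51.0)²/51.0 + (36 - 27.2)²/27.2
   = 0.103 + 0.645 + 1.961 + 2.847
   = 5.56
p-value = 0.1353

Since p-value > α = 0.05, we fail to reject H₀.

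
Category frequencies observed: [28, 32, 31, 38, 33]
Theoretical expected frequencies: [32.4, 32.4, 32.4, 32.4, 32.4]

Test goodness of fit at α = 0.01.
Chi-square goodness of fit test:
H₀: observed counts match expected distribution
H₁: observed counts differ from expected distribution
df = k - 1 = 4
χ² = Σ(O - E)²/E
   = (28 - 32.4)²/32.4 + (32 - 32.4)²/32.4 + (31 - 32.4)²/32.4 + (38 - 32.4)²/32.4 + (33 - 32.4)²/32.4
   = 0.598 + 0.005 + 0.060 + 0.968 + 0.011
   = 1.64
p-value = 0.8012

Since p-value > α = 0.01, we fail to reject H₀.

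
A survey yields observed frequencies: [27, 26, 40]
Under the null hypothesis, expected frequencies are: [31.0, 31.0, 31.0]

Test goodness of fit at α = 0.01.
Chi-square goodness of fit test:
H₀: observed counts match expected distribution
H₁: observed counts differ from expected distribution
df = k - 1 = 2
χ² = Σ(O - E)²/E
   = (27 - 31.0)²/31.0 + (26 - 31.0)²/31.0 + (40 - 31.0)²/31.0
   = 0.516 + 0.806 + 2.613
   = 3.94
p-value = 0.1398

Since p-value > α = 0.01, we fail to reject H₀.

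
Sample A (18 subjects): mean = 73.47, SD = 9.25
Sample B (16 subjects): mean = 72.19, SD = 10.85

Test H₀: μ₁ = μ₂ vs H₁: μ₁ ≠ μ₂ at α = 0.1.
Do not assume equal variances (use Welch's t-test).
Welch's two-sample t-test:
H₀: μ₁ = μ₂
H₁: μ₁ ≠ μ₂
s₁²/n₁ = 9.25²/18 = 4.7535,  s₂²/n₂ = 10.85²/16 = 7.3577
SE = √(s₁²/n₁ + s₂²/n₂) = √(4.7535 + 7.3577) = 3.4801
df (Welch-Satterthwaite) = (s₁²/n₁ + s₂²/n₂)² / [(s₁²/n₁)²/(n₁-1) + (s₂²/n₂)²/(n₂-1)] ≈ 29.70
t = (x̄₁ - x̄₂) / SE = (73.47 - 72.19) / 3.4801 = 1.28 / 3.4801 = 0.368
p-value = 0.7156

Since p-value > α = 0.1, we fail to reject H₀.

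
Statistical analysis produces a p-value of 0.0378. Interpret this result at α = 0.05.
Since p = 0.0378 < α = 0.05, reject H₀.
There is sufficient evidence to reject the null hypothesis; the result is statistically significant at the 0.05 level.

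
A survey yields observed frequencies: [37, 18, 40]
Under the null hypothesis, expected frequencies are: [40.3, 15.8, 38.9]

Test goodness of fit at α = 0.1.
Chi-square goodness of fit test:
H₀: observed counts match expected distribution
H₁: observed counts differ from expected distribution
df = k - 1 = 2
χ² = Σ(O - E)²/E
   = (37 - 40.3)²/40.3 + (18 - 15.8)²/15.8 + (40 - 38.9)²/38.9
   = 0.270 + 0.306 + 0.031
   = 0.61
p-value = 0.7380

Since p-value > α = 0.1, we fail to reject H₀.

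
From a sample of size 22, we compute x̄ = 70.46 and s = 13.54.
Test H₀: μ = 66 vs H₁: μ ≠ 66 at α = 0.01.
One-sample t-test:
H₀: μ = 66
H₁: μ ≠ 66
df = n - 1 = 21
t = (x̄ - μ₀) / (s/√n) = (70.46 - 66) / (13.54/√22) = 1.545
p-value = 0.1373

Since p-value > α = 0.01, we fail to reject H₀.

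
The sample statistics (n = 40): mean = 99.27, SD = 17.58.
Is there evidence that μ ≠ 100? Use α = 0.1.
One-sample t-test:
H₀: μ = 100
H₁: μ ≠ 100
df = n - 1 = 39
t = (x̄ - μ₀) / (s/√n) = (99.27 - 100) / (17.58/√40) = -0.263
p-value = 0.7942

Since p-value > α = 0.1, we fail to reject H₀.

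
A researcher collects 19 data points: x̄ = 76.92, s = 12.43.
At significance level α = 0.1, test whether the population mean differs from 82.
One-sample t-test:
H₀: μ = 82
H₁: μ ≠ 82
df = n - 1 = 18
t = (x̄ - μ₀) / (s/√n) = (76.92 - 82) / (12.43/√19) = -1.781
p-value = 0.0917

Since p-value < α = 0.1, we reject H₀.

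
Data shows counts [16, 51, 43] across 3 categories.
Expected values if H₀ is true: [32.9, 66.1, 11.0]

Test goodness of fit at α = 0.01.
Chi-square goodness of fit test:
H₀: observed counts match expected distribution
H₁: observed counts differ from expected distribution
df = k - 1 = 2
χ² = Σ(O - E)²/E
   = (16 - 32.9)²/32.9 + (51 - 66.1)²/66.1 + (43 - 11.0)²/11.0
   = 8.681 + 3.449 + 93.091
   = 105.22
p-value < 0.0001

Since p-value < α = 0.01, we reject H₀.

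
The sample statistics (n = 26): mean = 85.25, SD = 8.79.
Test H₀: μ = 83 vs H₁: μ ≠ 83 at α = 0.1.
One-sample t-test:
H₀: μ = 83
H₁: μ ≠ 83
df = n - 1 = 25
t = (x̄ - μ₀) / (s/√n) = (85.25 - 83) / (8.79/√26) = 1.305
p-value = 0.2037

Since p-value > α = 0.1, we fail to reject H₀.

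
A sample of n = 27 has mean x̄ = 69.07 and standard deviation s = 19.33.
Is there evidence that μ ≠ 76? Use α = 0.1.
One-sample t-test:
H₀: μ = 76
H₁: μ ≠ 76
df = n - 1 = 26
t = (x̄ - μ₀) / (s/√n) = (69.07 - 76) / (19.33/√27) = -1.863
p-value = 0.0738

Since p-value < α = 0.1, we reject H₀.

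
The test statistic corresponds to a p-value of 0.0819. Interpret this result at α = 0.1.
Since p = 0.0819 < α = 0.1, reject H₀.
There is sufficient evidence to reject the null hypothesis; the result is statistically significant at the 0.1 level.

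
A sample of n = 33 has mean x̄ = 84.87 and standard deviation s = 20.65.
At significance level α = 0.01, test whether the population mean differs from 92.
One-sample t-test:
H₀: μ = 92
H₁: μ ≠ 92
df = n - 1 = 32
t = (x̄ - μ₀) / (s/√n) = (84.87 - 92) / (20.65/√33) = -1.983
p-value = 0.0560

Since p-value > α = 0.01, we fail to reject H₀.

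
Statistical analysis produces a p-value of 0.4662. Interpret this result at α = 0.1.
Since p = 0.4662 > α = 0.1, fail to reject H₀.
There is insufficient evidence to reject the null hypothesis; the result is not statistically significant at the 0.1 level.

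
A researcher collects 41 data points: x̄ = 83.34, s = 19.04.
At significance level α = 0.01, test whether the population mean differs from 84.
One-sample t-test:
H₀: μ = 84
H₁: μ ≠ 84
df = n - 1 = 40
t = (x̄ - μ₀) / (s/√n) = (83.34 - 84) / (19.04/√41) = -0.222
p-value = 0.8255

Since p-value > α = 0.01, we fail to reject H₀.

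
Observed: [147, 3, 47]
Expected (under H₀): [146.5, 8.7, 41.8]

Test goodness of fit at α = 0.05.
Chi-square goodness of fit test:
H₀: observed counts match expected distribution
H₁: observed counts differ from expected distribution
df = k - 1 = 2
χ² = Σ(O - E)²/E
   = (147 - 146.5)²/146.5 + (3 - 8.7)²/8.7 + (47 - 41.8)²/41.8
   = 0.002 + 3.734 + 0.647
   = 4.38
p-value = 0.1117

Since p-value > α = 0.05, we fail to reject H₀.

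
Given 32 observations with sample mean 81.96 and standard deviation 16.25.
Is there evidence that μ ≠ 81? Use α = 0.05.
One-sample t-test:
H₀: μ = 81
H₁: μ ≠ 81
df = n - 1 = 31
t = (x̄ - μ₀) / (s/√n) = (81.96 - 81) / (16.25/√32) = 0.334
p-value = 0.7405

Since p-value > α = 0.05, we fail to reject H₀.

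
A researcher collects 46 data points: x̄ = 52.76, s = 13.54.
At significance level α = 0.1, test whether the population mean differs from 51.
One-sample t-test:
H₀: μ = 51
H₁: μ ≠ 51
df = n - 1 = 45
t = (x̄ - μ₀) / (s/√n) = (52.76 - 51) / (13.54/√46) = 0.882
p-value = 0.3827

Since p-value > α = 0.1, we fail to reject H₀.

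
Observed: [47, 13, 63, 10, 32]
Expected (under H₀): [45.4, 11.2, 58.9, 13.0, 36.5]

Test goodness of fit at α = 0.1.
Chi-square goodness of fit test:
H₀: observed counts match expected distribution
H₁: observed counts differ from expected distribution
df = k - 1 = 4
χ² = Σ(O - E)²/E
   = (47 - 45.4)²/45.4 + (13 - 11.2)²/11.2 + (63 - 58.9)²/58.9 + (10 - 13.0)²/13.0 + (32 - 36.5)²/36.5
   = 0.056 + 0.289 + 0.285 + 0.692 + 0.555
   = 1.88
p-value = 0.7582

Since p-value > α = 0.1, we fail to reject H₀.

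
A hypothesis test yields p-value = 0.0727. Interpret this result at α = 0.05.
Since p = 0.0727 > α = 0.05, fail to reject H₀.
There is insufficient evidence to reject the null hypothesis; the result is not statistically significant at the 0.05 level.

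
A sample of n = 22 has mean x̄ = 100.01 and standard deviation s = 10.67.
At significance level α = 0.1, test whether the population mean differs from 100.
One-sample t-test:
H₀: μ = 100
H₁: μ ≠ 100
df = n - 1 = 21
t = (x̄ - μ₀) / (s/√n) = (100.01 - 100) / (10.67/√22) = 0.004
p-value = 0.9965

Since p-value > α = 0.1, we fail to reject H₀.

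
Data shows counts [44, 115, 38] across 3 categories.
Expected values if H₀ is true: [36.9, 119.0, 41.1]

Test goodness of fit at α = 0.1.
Chi-square goodness of fit test:
H₀: observed counts match expected distribution
H₁: observed counts differ from expected distribution
df = k - 1 = 2
χ² = Σ(O - E)²/E
   = (44 - 36.9)²/36.9 + (115 - 119.0)²/119.0 + (38 - 41.1)²/41.1
   = 1.366 + 0.134 + 0.234
   = 1.73
p-value = 0.4201

Since p-value > α = 0.1, we fail to reject H₀.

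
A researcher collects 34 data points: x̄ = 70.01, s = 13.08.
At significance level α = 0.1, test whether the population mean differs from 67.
One-sample t-test:
H₀: μ = 67
H₁: μ ≠ 67
df = n - 1 = 33
t = (x̄ - μ₀) / (s/√n) = (70.01 - 67) / (13.08/√34) = 1.342
p-value = 0.1888

Since p-value > α = 0.1, we fail to reject H₀.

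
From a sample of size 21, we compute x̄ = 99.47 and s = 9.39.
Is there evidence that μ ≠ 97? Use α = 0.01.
One-sample t-test:
H₀: μ = 97
H₁: μ ≠ 97
df = n - 1 = 20
t = (x̄ - μ₀) / (s/√n) = (99.47 - 97) / (9.39/√21) = 1.205
p-value = 0.2421

Since p-value > α = 0.01, we fail to reject H₀.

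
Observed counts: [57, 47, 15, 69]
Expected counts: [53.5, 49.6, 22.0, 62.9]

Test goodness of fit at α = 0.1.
Chi-square goodness of fit test:
H₀: observed counts match expected distribution
H₁: observed counts differ from expected distribution
df = k - 1 = 3
χ² = Σ(O - E)²/E
   = (57 - 53.5)²/53.5 + (47 - 49.6)²/49.6 + (15 - 22.0)²/22.0 + (69 - 62.9)²/62.9
   = 0.229 + 0.136 + 2.227 + 0.592
   = 3.18
p-value = 0.3641

Since p-value > α = 0.1, we fail to reject H₀.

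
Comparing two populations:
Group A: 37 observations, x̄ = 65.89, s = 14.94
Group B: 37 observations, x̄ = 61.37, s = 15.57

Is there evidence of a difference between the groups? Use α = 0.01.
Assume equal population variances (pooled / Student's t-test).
Student's two-sample t-test (equal variances):
H₀: μ₁ = μ₂
H₁: μ₁ ≠ μ₂
df = n₁ + n₂ - 2 = 72
Pooled variance s_p² = [(n₁-1)s₁² + (n₂-1)s₂²] / (n₁ + n₂ - 2) = [(36)(14.94²) + (36)(15.57²)] / 72 = 232.8143
SE = √(s_p²(1/n₁ + 1/n₂)) = √(232.8143 × (1/37 + 1/37)) = 3.5475
t = (x̄₁ - x̄₂) / SE = (65.89 - 61.37) / 3.5475 = 4.52 / 3.5475 = 1.274
p-value = 0.2067

Since p-value > α = 0.01, we fail to reject H₀.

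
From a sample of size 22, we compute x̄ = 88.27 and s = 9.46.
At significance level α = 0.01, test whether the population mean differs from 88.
One-sample t-test:
H₀: μ = 88
H₁: μ ≠ 88
df = n - 1 = 21
t = (x̄ - μ₀) / (s/√n) = (88.27 - 88) / (9.46/√22) = 0.134
p-value = 0.8948

Since p-value > α = 0.01, we fail to reject H₀.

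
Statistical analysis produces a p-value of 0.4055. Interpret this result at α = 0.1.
Since p = 0.4055 > α = 0.1, fail to reject H₀.
There is insufficient evidence to reject the null hypothesis; the result is not statistically significant at the 0.1 level.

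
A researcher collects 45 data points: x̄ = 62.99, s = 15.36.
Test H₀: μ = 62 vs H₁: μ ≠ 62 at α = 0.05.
One-sample t-test:
H₀: μ = 62
H₁: μ ≠ 62
df = n - 1 = 44
t = (x̄ - μ₀) / (s/√n) = (62.99 - 62) / (15.36/√45) = 0.432
p-value = 0.6676

Since p-value > α = 0.05, we fail to reject H₀.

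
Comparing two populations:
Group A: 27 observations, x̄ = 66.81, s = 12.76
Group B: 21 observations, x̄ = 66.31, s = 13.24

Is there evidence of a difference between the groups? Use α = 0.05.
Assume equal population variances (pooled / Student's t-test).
Student's two-sample t-test (equal variances):
H₀: μ₁ = μ₂
H₁: μ₁ ≠ μ₂
df = n₁ + n₂ - 2 = 46
Pooled variance s_p² = [(n₁-1)s₁² + (n₂-1)s₂²] / (n₁ + n₂ - 2) = [(26)(12.76²) + (20)(13.24²)] / 46 = 168.2437
SE = √(s_p²(1/n₁ + 1/n₂)) = √(168.2437 × (1/27 + 1/21)) = 3.7740
t = (x̄₁ - x̄₂) / SE = (66.81 - 66.31) / 3.7740 = 0.50 / 3.7740 = 0.132
p-value = 0.8952

Since p-value > α = 0.05, we fail to reject H₀.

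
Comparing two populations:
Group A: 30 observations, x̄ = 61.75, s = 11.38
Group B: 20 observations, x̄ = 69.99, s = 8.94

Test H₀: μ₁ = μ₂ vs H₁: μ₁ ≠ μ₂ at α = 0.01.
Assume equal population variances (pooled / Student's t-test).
Student's two-sample t-test (equal variances):
H₀: μ₁ = μ₂
H₁: μ₁ ≠ μ₂
df = n₁ + n₂ - 2 = 48
Pooled variance s_p² = [(n₁-1)s₁² + (n₂-1)s₂²] / (n₁ + n₂ - 2) = [(29)(11.38²) + (19)(8.94²)] / 48 = 109.8787
SE = √(s_p²(1/n₁ + 1/n₂)) = √(109.8787 × (1/30 + 1/20)) = 3.0260
t = (x̄₁ - x̄₂) / SE = (61.75 - 69.99) / 3.0260 = -8.24 / 3.0260 = -2.723
p-value = 0.0090

Since p-value < α = 0.01, we reject H₀.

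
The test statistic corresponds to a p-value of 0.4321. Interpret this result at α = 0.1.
Since p = 0.4321 > α = 0.1, fail to reject H₀.
There is insufficient evidence to reject the null hypothesis; the result is not statistically significant at the 0.1 level.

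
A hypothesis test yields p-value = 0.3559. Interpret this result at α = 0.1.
Since p = 0.3559 > α = 0.1, fail to reject H₀.
There is insufficient evidence to reject the null hypothesis; the result is not statistically significant at the 0.1 level.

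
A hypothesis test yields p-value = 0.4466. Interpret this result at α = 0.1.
Since p = 0.4466 > α = 0.1, fail to reject H₀.
There is insufficient evidence to reject the null hypothesis; the result is not statistically significant at the 0.1 level.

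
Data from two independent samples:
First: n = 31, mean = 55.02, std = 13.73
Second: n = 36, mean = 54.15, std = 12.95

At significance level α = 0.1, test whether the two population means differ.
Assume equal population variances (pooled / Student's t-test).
Student's two-sample t-test (equal variances):
H₀: μ₁ = μ₂
H₁: μ₁ ≠ μ₂
df = n₁ + n₂ - 2 = 65
Pooled variance s_p² = [(n₁-1)s₁² + (n₂-1)s₂²] / (n₁ + n₂ - 2) = [(30)(13.73²) + (35)(12.95²)] / 65 = 177.3073
SE = √(s_p²(1/n₁ + 1/n₂)) = √(177.3073 × (1/31 + 1/36)) = 3.2626
t = (x̄₁ - x̄₂) / SE = (55.02 - 54.15) / 3.2626 = 0.87 / 3.2626 = 0.267
p-value = 0.7906

Since p-value > α = 0.1, we fail to reject H₀.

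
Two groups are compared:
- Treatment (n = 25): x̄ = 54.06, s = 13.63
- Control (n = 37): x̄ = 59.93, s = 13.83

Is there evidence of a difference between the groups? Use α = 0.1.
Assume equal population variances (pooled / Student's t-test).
Student's two-sample t-test (equal variances):
H₀: μ₁ = μ₂
H₁: μ₁ ≠ μ₂
df = n₁ + n₂ - 2 = 60
Pooled variance s_p² = [(n₁-1)s₁² + (n₂-1)s₂²] / (n₁ + n₂ - 2) = [(24)(13.63²) + (36)(13.83²)] / 60 = 189.0721
SE = √(s_p²(1/n₁ + 1/n₂)) = √(189.0721 × (1/25 + 1/37)) = 3.5599
t = (x̄₁ - x̄₂) / SE = (54.06 - 59.93) / 3.5599 = -5.87 / 3.5599 = -1.649
p-value = 0.1044

Since p-value > α = 0.1, we fail to reject H₀.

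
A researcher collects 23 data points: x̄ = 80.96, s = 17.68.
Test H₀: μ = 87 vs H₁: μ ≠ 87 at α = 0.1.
One-sample t-test:
H₀: μ = 87
H₁: μ ≠ 87
df = n - 1 = 22
t = (x̄ - μ₀) / (s/√n) = (80.96 - 87) / (17.68/√23) = -1.638
p-value = 0.1156

Since p-value > α = 0.1, we fail to reject H₀.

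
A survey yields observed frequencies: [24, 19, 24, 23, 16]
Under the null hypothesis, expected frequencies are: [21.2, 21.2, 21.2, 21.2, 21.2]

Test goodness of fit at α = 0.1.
Chi-square goodness of fit test:
H₀: observed counts match expected distribution
H₁: observed counts differ from expected distribution
df = k - 1 = 4
χ² = Σ(O - E)²/E
   = (24 - 21.2)²/21.2 + (19 - 21.2)²/21.2 + (24 - 21.2)²/21.2 + (23 - 21.2)²/21.2 + (16 - 21.2)²/21.2
   = 0.370 + 0.228 + 0.370 + 0.153 + 1.275
   = 2.40
p-value = 0.6633

Since p-value > α = 0.1, we fail to reject H₀.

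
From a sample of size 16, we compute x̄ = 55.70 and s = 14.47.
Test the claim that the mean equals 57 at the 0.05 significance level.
One-sample t-test:
H₀: μ = 57
H₁: μ ≠ 57
df = n - 1 = 15
t = (x̄ - μ₀) / (s/√n) = (55.70 - 57) / (14.47/√16) = -0.359
p-value = 0.7243

Since p-value > α = 0.05, we fail to reject H₀.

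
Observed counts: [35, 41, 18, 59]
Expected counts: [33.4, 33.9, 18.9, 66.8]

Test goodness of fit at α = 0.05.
Chi-square goodness of fit test:
H₀: observed counts match expected distribution
H₁: observed counts differ from expected distribution
df = k - 1 = 3
χ² = Σ(O - E)²/E
   = (35 - 33.4)²/33.4 + (41 - 33.9)²/33.9 + (18 - 18.9)²/18.9 + (59 - 66.8)²/66.8
   = 0.077 + 1.487 + 0.043 + 0.911
   = 2.52
p-value = 0.4722

Since p-value > α = 0.05, we fail to reject H₀.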